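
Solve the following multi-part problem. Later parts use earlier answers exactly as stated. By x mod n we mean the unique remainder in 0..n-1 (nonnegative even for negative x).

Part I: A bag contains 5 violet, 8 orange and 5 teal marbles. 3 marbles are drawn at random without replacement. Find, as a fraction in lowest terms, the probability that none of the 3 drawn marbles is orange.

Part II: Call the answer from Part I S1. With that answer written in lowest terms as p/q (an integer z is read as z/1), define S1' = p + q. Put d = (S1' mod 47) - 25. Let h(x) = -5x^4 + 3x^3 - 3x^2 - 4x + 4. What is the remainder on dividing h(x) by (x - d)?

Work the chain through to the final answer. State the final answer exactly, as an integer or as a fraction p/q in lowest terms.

Part I: total draws C(18,3) = 816; favorable C(10,3) = 120; P = 5/34; answer 5/34
Part II: S1 = 5/34; threaded value p + q = 39; d = 14; remainder = value at the root: -5*(14)^4 + 3*(14)^3 - 3*(14)^2 - 4*(14)^1 + 4 = (-192080) + (8232) + (-588) + (-56) + (4) = -184488; answer -184488

-184488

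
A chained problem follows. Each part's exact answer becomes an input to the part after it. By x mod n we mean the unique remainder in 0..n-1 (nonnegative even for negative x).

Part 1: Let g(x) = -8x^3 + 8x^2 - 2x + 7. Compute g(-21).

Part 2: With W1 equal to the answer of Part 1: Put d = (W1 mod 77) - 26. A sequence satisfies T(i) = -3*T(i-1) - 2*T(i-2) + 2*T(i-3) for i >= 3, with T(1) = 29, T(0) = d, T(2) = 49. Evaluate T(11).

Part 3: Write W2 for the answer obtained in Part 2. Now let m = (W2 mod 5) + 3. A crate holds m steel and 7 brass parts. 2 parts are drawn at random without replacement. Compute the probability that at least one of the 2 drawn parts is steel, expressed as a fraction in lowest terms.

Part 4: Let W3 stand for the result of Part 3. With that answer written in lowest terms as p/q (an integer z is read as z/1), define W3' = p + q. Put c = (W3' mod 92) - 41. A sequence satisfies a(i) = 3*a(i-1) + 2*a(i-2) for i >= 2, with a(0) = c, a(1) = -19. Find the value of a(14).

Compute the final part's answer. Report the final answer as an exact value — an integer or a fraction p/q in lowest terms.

Part 1: -8*(-21)^3 + 8*(-21)^2 - 2*(-21)^1 + 7 = (74088) + (3528) + (42) + (7) = 77665; answer 77665
Part 2: W1 = 77665; d = 23; T(3) = -3*(49) - 2*(29) + 2*(23) = -159; iterating: T(3)=-159, T(4)=437, T(5)=-895, T(6)=1493, T(7)=-1815, T(8)=669, T(9)=4609, T(10)=-18795, T(11)=48505; answer 48505
Part 3: W2 = 48505; m = 3; total draws C(10,2) = 45; complement C(7,2) = 21; favorable 45 - 21 = 24; P = 8/15; answer 8/15
Part 4: W3 = 8/15; threaded value p + q = 23; c = -18; a(2) = 3*(-19) + 2*(-18) = -93; iterating: a(2)=-93, a(3)=-317, a(4)=-1137, a(5)=-4045, a(6)=-14409, a(7)=-51317, a(8)=-182769, a(9)=-650941, a(10)=-2318361, a(11)=-8256965, a(12)=-29407617, a(13)=-104736781, a(14)=-373025577; answer -373025577

-373025577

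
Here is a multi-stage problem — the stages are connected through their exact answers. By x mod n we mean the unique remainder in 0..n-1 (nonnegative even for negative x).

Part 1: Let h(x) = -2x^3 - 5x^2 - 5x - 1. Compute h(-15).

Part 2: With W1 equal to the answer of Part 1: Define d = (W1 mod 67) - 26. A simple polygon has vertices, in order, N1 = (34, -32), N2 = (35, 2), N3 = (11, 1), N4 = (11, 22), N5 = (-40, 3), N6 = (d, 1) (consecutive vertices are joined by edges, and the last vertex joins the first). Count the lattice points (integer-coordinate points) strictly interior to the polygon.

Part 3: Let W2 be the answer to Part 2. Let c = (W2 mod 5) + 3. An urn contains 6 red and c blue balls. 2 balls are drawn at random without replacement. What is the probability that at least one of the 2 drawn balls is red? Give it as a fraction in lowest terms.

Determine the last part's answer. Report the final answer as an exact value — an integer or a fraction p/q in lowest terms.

17/22

Part 1: -2*(-15)^3 - 5*(-15)^2 - 5*(-15)^1 - 1 = (6750) + (-1125) + (75) + (-1) = 5699; answer 5699
Part 2: W1 = 5699; d = -22; cross terms: (34*2 - 35*-32)=1188, (35*1 - 11*2)=13, (11*22 - 11*1)=231, (11*3 - -40*22)=913, (-40*1 - -22*3)=26, (-22*-32 - 34*1)=670; twice the area = |3041| = 3041; area = 3041/2; boundary points = 1 + 1 + 21 + 1 + 2 + 1 = 27; strictly interior points = area - boundary/2 + 1 = 1508; answer 1508
Part 3: W2 = 1508; c = 6; total draws C(12,2) = 66; complement C(6,2) = 15; favorable 66 - 15 = 51; P = 17/22; answer 17/22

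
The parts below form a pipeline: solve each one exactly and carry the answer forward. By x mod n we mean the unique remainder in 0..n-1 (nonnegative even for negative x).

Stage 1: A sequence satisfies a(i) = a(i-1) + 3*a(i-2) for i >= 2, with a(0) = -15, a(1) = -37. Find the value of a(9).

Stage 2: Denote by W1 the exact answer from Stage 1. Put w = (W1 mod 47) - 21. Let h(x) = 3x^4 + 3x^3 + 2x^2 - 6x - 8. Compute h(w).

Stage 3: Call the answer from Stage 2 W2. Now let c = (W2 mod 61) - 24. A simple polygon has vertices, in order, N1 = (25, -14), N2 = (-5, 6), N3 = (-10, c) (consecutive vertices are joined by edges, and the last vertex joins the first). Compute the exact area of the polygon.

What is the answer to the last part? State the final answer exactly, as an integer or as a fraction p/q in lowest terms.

190

Stage 1: a(2) = 1*(-37) + 3*(-15) = -82; iterating: a(2)=-82, a(3)=-193, a(4)=-439, a(5)=-1018, a(6)=-2335, a(7)=-5389, a(8)=-12394, a(9)=-28561; answer -28561
Stage 2: W1 = -28561; w = -6; 3*(-6)^4 + 3*(-6)^3 + 2*(-6)^2 - 6*(-6)^1 - 8 = (3888) + (-648) + (72) + (36) + (-8) = 3340; answer 3340
Stage 3: W2 = 3340; c = 22; cross terms: (25*6 - -5*-14)=80, (-5*22 - -10*6)=-50, (-10*-14 - 25*22)=-410; twice the area = |-380| = 380; area = 190; answer 190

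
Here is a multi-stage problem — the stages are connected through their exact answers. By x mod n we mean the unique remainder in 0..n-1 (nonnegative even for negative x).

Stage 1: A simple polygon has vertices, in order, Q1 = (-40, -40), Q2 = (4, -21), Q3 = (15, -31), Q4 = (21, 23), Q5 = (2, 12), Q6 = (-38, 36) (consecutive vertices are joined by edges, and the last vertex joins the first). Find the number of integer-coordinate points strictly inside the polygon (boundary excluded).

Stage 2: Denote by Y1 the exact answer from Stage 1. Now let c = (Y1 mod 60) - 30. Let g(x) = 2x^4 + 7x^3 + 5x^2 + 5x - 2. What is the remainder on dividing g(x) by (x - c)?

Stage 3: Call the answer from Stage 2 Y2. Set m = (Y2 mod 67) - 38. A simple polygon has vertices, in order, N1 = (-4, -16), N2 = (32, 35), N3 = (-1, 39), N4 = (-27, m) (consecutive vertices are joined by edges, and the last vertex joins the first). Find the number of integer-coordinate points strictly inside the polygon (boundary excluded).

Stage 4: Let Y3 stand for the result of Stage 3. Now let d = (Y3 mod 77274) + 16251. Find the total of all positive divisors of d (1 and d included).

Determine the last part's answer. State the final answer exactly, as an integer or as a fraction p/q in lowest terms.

21432

Stage 1: cross terms: (-40*-21 - 4*-40)=1000, (4*-31 - 15*-21)=191, (15*23 - 21*-31)=996, (21*12 - 2*23)=206, (2*36 - -38*12)=528, (-38*-40 - -40*36)=2960; twice the area = |5881| = 5881; area = 5881/2; boundary points = 1 + 1 + 6 + 1 + 8 + 2 = 19; strictly interior points = area - boundary/2 + 1 = 2932; answer 2932
Stage 2: Y1 = 2932; c = 22; remainder = value at the root: 2*(22)^4 + 7*(22)^3 + 5*(22)^2 + 5*(22)^1 - 2 = (468512) + (74536) + (2420) + (110) + (-2) = 545576; answer 545576
Stage 3: Y2 = 545576; m = 24; cross terms: (-4*35 - 32*-16)=372, (32*39 - -1*35)=1283, (-1*24 - -27*39)=1029, (-27*-16 - -4*24)=528; twice the area = |3212| = 3212; area = 1606; boundary points = 3 + 1 + 1 + 1 = 6; strictly interior points = area - boundary/2 + 1 = 1604; answer 1604
Stage 4: Y3 = 1604; d = 17855; 17855 = 5 * 3571; sigma = (1 + 5) * (1 + 3571) = 6 * 3572 = 21432; answer 21432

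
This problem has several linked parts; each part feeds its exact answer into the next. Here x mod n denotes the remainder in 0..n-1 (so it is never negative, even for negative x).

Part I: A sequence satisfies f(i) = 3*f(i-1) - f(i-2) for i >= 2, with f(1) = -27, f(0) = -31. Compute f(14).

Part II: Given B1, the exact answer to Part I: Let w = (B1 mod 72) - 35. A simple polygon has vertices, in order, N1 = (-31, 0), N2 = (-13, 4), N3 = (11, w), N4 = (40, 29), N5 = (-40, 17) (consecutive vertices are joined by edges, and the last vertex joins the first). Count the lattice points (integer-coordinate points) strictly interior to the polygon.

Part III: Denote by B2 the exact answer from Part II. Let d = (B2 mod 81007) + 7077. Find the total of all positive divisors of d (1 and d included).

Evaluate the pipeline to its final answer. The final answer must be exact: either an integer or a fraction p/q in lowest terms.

Part I: f(2) = 3*(-27) - 1*(-31) = -50; iterating: f(2)=-50, f(3)=-123, f(4)=-319, f(5)=-834, f(6)=-2183, f(7)=-5715, f(8)=-14962, f(9)=-39171, f(10)=-102551, f(11)=-268482, f(12)=-702895, f(13)=-1840203, f(14)=-4817714; answer -4817714
Part II: B1 = -4817714; w = -13; cross terms: (-31*4 - -13*0)=-124, (-13*-13 - 11*4)=125, (11*29 - 40*-13)=839, (40*17 - -40*29)=1840, (-40*0 - -31*17)=527; twice the area = |3207| = 3207; area = 3207/2; boundary points = 2 + 1 + 1 + 4 + 1 = 9; strictly interior points = area - boundary/2 + 1 = 1600; answer 1600
Part III: B2 = 1600; d = 8677; 8677 is prime, so its only divisors are 1 and 8677; sigma = 1 + 8677 = 8678; answer 8678

8678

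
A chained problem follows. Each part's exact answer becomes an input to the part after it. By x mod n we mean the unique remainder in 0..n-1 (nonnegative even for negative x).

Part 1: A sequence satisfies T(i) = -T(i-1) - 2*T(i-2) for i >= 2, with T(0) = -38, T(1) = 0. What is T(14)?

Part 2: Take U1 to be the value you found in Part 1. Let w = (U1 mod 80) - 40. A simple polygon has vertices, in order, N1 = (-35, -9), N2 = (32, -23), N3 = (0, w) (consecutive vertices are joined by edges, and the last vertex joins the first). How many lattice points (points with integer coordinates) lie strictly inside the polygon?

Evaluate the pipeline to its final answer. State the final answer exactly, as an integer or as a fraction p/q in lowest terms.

659

Part 1: T(2) = -1*(0) - 2*(-38) = 76; iterating: T(2)=76, T(3)=-76, T(4)=-76, T(5)=228, T(6)=-76, T(7)=-380, T(8)=532, T(9)=228, T(10)=-1292, T(11)=836, T(12)=1748, T(13)=-3420, T(14)=-76; answer -76
Part 2: U1 = -76; w = -36; cross terms: (-35*-23 - 32*-9)=1093, (32*-36 - 0*-23)=-1152, (0*-9 - -35*-36)=-1260; twice the area = |-1319| = 1319; area = 1319/2; boundary points = 1 + 1 + 1 = 3; strictly interior points = area - boundary/2 + 1 = 659; answer 659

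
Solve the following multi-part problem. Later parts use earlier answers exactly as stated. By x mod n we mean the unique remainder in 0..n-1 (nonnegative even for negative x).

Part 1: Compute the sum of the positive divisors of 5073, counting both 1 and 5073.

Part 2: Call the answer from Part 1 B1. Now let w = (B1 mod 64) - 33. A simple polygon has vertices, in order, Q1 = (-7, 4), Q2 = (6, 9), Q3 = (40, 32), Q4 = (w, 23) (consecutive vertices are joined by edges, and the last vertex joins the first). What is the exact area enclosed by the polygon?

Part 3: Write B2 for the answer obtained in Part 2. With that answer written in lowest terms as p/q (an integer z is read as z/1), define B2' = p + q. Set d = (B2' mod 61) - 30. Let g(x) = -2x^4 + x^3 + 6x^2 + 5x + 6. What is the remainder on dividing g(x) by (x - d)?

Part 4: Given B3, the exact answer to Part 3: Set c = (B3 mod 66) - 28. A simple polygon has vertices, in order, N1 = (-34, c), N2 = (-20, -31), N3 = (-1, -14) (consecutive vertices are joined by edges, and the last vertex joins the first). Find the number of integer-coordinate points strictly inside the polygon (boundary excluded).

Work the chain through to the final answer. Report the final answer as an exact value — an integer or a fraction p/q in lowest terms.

Part 1: 5073 = 3 * 19 * 89; sigma = (1 + 3) * (1 + 19) * (1 + 89) = 4 * 20 * 90 = 7200; answer 7200
Part 2: B1 = 7200; w = -1; cross terms: (-7*9 - 6*4)=-87, (6*32 - 40*9)=-168, (40*23 - -1*32)=952, (-1*4 - -7*23)=157; twice the area = |854| = 854; area = 427; answer 427
Part 3: B2 = 427; threaded value p + q = 428; d = -29; remainder = value at the root: -2*(-29)^4 + 1*(-29)^3 + 6*(-29)^2 + 5*(-29)^1 + 6 = (-1414562) + (-24389) + (5046) + (-145) + (6) = -1434044; answer -1434044
Part 4: B3 = -1434044; c = -24; cross terms: (-34*-31 - -20*-24)=574, (-20*-14 - -1*-31)=249, (-1*-24 - -34*-14)=-452; twice the area = |371| = 371; area = 371/2; boundary points = 7 + 1 + 1 = 9; strictly interior points = area - boundary/2 + 1 = 182; answer 182

182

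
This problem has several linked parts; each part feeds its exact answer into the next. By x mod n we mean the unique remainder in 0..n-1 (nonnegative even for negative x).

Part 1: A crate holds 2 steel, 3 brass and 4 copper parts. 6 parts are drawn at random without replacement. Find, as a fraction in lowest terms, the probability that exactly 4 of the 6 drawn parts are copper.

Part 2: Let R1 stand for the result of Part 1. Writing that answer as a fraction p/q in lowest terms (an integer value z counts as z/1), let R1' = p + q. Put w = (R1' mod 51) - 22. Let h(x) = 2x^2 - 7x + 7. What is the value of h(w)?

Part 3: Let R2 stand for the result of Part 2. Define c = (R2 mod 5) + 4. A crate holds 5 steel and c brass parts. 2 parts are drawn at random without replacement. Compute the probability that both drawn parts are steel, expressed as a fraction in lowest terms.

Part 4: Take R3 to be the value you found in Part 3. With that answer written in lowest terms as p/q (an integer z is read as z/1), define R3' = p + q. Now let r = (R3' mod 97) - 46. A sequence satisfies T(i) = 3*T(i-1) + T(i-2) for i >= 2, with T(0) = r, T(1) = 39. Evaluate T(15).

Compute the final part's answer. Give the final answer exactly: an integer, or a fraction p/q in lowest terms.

Part 1: total draws C(9,6) = 84; favorable C(4,4)*C(5,2) = 10; P = 5/42; answer 5/42
Part 2: R1 = 5/42; threaded value p + q = 47; w = 25; 2*(25)^2 - 7*(25)^1 + 7 = (1250) + (-175) + (7) = 1082; answer 1082
Part 3: R2 = 1082; c = 6; total draws C(11,2) = 55; favorable C(5,2) = 10; P = 2/11; answer 2/11
Part 4: R3 = 2/11; threaded value p + q = 13; r = -33; T(2) = 3*(39) + 1*(-33) = 84; iterating: T(2)=84, T(3)=291, T(4)=957, T(5)=3162, T(6)=10443, T(7)=34491, T(8)=113916, T(9)=376239, T(10)=1242633, T(11)=4104138, T(12)=13555047, T(13)=44769279, T(14)=147862884, T(15)=488357931; answer 488357931

488357931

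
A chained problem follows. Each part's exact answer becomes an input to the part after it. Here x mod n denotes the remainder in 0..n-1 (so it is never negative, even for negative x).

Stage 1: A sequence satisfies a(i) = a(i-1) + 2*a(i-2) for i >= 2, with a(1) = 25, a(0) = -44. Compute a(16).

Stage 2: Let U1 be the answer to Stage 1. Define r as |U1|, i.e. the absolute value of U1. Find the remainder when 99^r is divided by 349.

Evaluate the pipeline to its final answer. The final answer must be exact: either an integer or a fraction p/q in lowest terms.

74

Stage 1: a(2) = 1*(25) + 2*(-44) = -63; iterating: a(2)=-63, a(3)=-13, a(4)=-139, a(5)=-165, a(6)=-443, a(7)=-773, a(8)=-1659, a(9)=-3205, a(10)=-6523, a(11)=-12933, a(12)=-25979, a(13)=-51845, a(14)=-103803, a(15)=-207493, a(16)=-415099; answer -415099
Stage 2: U1 = -415099; r = 415099; squarings mod 349: 99^1=99, 99^2=29, 99^4=143, 99^8=207, 99^16=271, 99^32=151, 99^64=116, 99^128=194, 99^256=293, 99^512=344, 99^1024=25, 99^2048=276, 99^4096=94, 99^8192=111, 99^16384=106, 99^32768=68, 99^65536=87, 99^131072=240, 99^262144=15; 99^415099 = 99^1 * 99^2 * 99^8 * 99^16 * 99^32 * 99^64 * 99^256 * 99^1024 * 99^4096 * 99^16384 * 99^131072 * 99^262144 = 74 (mod 349); answer 74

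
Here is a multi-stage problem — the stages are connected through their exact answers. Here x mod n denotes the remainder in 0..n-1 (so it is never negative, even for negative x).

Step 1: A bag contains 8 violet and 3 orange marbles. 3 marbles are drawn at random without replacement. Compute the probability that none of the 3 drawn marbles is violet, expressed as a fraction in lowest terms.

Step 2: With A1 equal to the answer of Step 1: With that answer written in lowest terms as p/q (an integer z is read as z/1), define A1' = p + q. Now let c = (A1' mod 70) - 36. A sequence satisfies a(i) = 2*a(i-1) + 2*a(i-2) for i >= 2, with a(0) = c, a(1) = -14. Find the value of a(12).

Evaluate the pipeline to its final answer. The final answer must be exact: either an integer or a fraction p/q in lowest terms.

Step 1: total draws C(11,3) = 165; favorable C(3,3) = 1; P = 1/165; answer 1/165
Step 2: A1 = 1/165; threaded value p + q = 166; c = -10; a(2) = 2*(-14) + 2*(-10) = -48; iterating: a(2)=-48, a(3)=-124, a(4)=-344, a(5)=-936, a(6)=-2560, a(7)=-6992, a(8)=-19104, a(9)=-52192, a(10)=-142592, a(11)=-389568, a(12)=-1064320; answer -1064320

-1064320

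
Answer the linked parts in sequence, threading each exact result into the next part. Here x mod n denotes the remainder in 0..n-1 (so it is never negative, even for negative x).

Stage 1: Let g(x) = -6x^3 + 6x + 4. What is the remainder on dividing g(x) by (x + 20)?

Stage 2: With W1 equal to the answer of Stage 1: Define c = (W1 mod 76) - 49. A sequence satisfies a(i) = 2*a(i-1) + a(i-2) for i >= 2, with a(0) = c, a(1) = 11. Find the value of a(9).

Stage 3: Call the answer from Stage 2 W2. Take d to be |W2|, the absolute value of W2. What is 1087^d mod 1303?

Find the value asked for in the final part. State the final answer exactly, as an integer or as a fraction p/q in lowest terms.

784

Stage 1: remainder = value at the root: -6*(-20)^3 + 6*(-20)^1 + 4 = (48000) + (-120) + (4) = 47884; answer 47884
Stage 2: W1 = 47884; c = -45; a(2) = 2*(11) + 1*(-45) = -23; iterating: a(2)=-23, a(3)=-35, a(4)=-93, a(5)=-221, a(6)=-535, a(7)=-1291, a(8)=-3117, a(9)=-7525; answer -7525
Stage 3: W2 = -7525; d = 7525; squarings mod 1303: 1087^1=1087, 1087^2=1051, 1087^4=960, 1087^8=379, 1087^16=311, 1087^32=299, 1087^64=797, 1087^128=648, 1087^256=338, 1087^512=883, 1087^1024=495, 1087^2048=61, 1087^4096=1115; 1087^7525 = 1087^1 * 1087^4 * 1087^32 * 1087^64 * 1087^256 * 1087^1024 * 1087^2048 * 1087^4096 = 784 (mod 1303); answer 784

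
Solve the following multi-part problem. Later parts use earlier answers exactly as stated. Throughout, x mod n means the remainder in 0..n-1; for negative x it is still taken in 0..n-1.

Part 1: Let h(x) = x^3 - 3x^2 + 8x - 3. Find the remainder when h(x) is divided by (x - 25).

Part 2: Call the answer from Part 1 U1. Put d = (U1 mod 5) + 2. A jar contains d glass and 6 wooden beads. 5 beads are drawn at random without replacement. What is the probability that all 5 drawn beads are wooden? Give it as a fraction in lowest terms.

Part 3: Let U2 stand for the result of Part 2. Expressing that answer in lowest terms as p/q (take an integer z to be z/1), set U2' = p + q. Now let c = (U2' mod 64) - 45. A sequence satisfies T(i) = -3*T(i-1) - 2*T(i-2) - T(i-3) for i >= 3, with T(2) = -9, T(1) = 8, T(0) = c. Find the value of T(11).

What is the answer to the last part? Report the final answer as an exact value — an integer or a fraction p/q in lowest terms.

11203

Part 1: remainder = value at the root: 1*(25)^3 - 3*(25)^2 + 8*(25)^1 - 3 = (15625) + (-1875) + (200) + (-3) = 13947; answer 13947
Part 2: U1 = 13947; d = 4; total draws C(10,5) = 252; favorable C(6,5) = 6; P = 1/42; answer 1/42
Part 3: U2 = 1/42; threaded value p + q = 43; c = -2; T(3) = -3*(-9) - 2*(8) - 1*(-2) = 13; iterating: T(3)=13, T(4)=-29, T(5)=70, T(6)=-165, T(7)=384, T(8)=-892, T(9)=2073, T(10)=-4819, T(11)=11203; answer 11203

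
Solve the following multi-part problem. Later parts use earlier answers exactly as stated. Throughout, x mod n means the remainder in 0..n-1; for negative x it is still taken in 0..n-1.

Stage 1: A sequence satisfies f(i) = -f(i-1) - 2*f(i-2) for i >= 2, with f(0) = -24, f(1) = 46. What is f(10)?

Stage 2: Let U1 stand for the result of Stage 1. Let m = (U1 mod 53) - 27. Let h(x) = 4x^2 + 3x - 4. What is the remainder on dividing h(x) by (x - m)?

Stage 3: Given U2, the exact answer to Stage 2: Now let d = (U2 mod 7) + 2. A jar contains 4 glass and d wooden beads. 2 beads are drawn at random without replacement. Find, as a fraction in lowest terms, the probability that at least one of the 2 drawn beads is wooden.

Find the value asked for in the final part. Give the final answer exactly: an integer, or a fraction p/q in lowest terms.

Stage 1: f(2) = -1*(46) - 2*(-24) = 2; iterating: f(2)=2, f(3)=-94, f(4)=90, f(5)=98, f(6)=-278, f(7)=82, f(8)=474, f(9)=-638, f(10)=-310; answer -310
Stage 2: U1 = -310; m = -19; remainder = value at the root: 4*(-19)^2 + 3*(-19)^1 - 4 = (1444) + (-57) + (-4) = 1383; answer 1383
Stage 3: U2 = 1383; d = 6; total draws C(10,2) = 45; complement C(4,2) = 6; favorable 45 - 6 = 39; P = 13/15; answer 13/15

13/15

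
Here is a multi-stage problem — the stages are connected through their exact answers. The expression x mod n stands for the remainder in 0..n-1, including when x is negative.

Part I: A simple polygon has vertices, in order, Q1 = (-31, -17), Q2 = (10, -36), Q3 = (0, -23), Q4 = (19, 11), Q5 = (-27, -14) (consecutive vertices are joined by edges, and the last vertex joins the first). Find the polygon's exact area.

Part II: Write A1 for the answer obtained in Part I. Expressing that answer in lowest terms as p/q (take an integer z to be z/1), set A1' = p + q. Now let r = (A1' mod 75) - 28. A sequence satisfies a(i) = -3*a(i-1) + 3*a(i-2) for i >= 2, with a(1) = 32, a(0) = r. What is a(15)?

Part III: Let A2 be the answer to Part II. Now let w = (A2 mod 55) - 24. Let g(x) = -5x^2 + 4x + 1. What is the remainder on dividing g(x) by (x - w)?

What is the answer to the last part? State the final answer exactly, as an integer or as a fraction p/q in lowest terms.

-3807

Part I: cross terms: (-31*-36 - 10*-17)=1286, (10*-23 - 0*-36)=-230, (0*11 - 19*-23)=437, (19*-14 - -27*11)=31, (-27*-17 - -31*-14)=25; twice the area = |1549| = 1549; area = 1549/2; answer 1549/2
Part II: A1 = 1549/2; threaded value p + q = 1551; r = 23; a(2) = -3*(32) + 3*(23) = -27; iterating: a(2)=-27, a(3)=177, a(4)=-612, a(5)=2367, a(6)=-8937, a(7)=33912, a(8)=-128547, a(9)=487377, a(10)=-1847772, a(11)=7005447, a(12)=-26559657, a(13)=100695312, a(14)=-381764907, a(15)=1447380657; answer 1447380657
Part III: A2 = 1447380657; w = 28; remainder = value at the root: -5*(28)^2 + 4*(28)^1 + 1 = (-3920) + (112) + (1) = -3807; answer -3807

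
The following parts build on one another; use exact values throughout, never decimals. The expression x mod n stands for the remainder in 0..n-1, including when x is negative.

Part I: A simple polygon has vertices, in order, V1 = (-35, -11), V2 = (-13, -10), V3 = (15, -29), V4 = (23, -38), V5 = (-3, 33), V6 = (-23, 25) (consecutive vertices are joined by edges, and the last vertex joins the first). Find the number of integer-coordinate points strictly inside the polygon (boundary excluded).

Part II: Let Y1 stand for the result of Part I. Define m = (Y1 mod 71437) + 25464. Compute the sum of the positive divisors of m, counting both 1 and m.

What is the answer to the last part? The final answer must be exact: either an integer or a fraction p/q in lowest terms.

Part I: cross terms: (-35*-10 - -13*-11)=207, (-13*-29 - 15*-10)=527, (15*-38 - 23*-29)=97, (23*33 - -3*-38)=645, (-3*25 - -23*33)=684, (-23*-11 - -35*25)=1128; twice the area = |3288| = 3288; area = 1644; boundary points = 1 + 1 + 1 + 1 + 4 + 12 = 20; strictly interior points = area - boundary/2 + 1 = 1635; answer 1635
Part II: Y1 = 1635; m = 27099; 27099 = 3^2 * 3011; sigma = (1 + 3 + 9) * (1 + 3011) = 13 * 3012 = 39156; answer 39156

39156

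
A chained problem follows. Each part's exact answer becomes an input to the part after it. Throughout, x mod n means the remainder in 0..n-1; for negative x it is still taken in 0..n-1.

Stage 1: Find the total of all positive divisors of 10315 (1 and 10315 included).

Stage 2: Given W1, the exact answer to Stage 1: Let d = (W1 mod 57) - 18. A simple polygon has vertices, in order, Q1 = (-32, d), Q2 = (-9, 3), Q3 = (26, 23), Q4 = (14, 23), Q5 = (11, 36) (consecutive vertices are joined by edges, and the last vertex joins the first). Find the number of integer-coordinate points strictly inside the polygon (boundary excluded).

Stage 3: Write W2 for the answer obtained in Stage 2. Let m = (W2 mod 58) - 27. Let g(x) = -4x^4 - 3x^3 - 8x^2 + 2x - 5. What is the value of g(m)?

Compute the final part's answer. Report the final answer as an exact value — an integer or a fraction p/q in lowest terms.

Stage 1: 10315 = 5 * 2063; sigma = (1 + 5) * (1 + 2063) = 6 * 2064 = 12384; answer 12384
Stage 2: W1 = 12384; d = -3; cross terms: (-32*3 - -9*-3)=-123, (-9*23 - 26*3)=-285, (26*23 - 14*23)=276, (14*36 - 11*23)=251, (11*-3 - -32*36)=1119; twice the area = |1238| = 1238; area = 619; boundary points = 1 + 5 + 12 + 1 + 1 = 20; strictly interior points = area - boundary/2 + 1 = 610; answer 610
Stage 3: W2 = 610; m = 3; -4*(3)^4 - 3*(3)^3 - 8*(3)^2 + 2*(3)^1 - 5 = (-324) + (-81) + (-72) + (6) + (-5) = -476; answer -476

-476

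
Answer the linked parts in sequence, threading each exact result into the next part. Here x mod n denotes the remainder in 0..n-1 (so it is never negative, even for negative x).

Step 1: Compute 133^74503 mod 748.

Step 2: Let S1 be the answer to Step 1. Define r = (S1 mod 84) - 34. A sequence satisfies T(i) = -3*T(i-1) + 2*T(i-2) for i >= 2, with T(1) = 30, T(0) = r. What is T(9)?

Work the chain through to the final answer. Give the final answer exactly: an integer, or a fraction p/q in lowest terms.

331824

Step 1: squarings mod 748: 133^1=133, 133^2=485, 133^4=353, 133^8=441, 133^16=1, 133^32=1, 133^64=1, 133^128=1, 133^256=1, 133^512=1, 133^1024=1, 133^2048=1, 133^4096=1, 133^8192=1, 133^16384=1, 133^32768=1, 133^65536=1; 133^74503 = 133^1 * 133^2 * 133^4 * 133^256 * 133^512 * 133^8192 * 133^65536 = 397 (mod 748); answer 397
Step 2: S1 = 397; r = 27; T(2) = -3*(30) + 2*(27) = -36; iterating: T(2)=-36, T(3)=168, T(4)=-576, T(5)=2064, T(6)=-7344, T(7)=26160, T(8)=-93168, T(9)=331824; answer 331824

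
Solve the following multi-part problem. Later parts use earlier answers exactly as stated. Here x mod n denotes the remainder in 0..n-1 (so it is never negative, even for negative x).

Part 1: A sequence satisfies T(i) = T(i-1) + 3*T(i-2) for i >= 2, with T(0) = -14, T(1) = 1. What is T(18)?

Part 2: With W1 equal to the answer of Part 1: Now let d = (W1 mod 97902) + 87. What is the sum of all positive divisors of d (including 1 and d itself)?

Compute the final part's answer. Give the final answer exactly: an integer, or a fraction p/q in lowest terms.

7790

Part 1: T(2) = 1*(1) + 3*(-14) = -41; iterating: T(2)=-41, T(3)=-38, T(4)=-161, T(5)=-275, T(6)=-758, T(7)=-1583, T(8)=-3857, T(9)=-8606, T(10)=-20177, T(11)=-45995, T(12)=-106526, T(13)=-244511, T(14)=-564089, T(15)=-1297622, T(16)=-2989889, T(17)=-6882755, T(18)=-15852422; answer -15852422
Part 2: W1 = -15852422; d = 7789; 7789 is prime, so its only divisors are 1 and 7789; sigma = 1 + 7789 = 7790; answer 7790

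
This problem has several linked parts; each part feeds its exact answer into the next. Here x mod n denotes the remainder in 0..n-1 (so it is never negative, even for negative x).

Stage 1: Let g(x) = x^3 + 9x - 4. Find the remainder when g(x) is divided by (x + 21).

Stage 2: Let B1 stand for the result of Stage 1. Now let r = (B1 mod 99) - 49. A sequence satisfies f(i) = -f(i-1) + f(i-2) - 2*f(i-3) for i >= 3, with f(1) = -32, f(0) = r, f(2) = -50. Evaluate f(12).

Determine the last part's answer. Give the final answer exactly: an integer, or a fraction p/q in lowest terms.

-9944

Stage 1: remainder = value at the root: 1*(-21)^3 + 9*(-21)^1 - 4 = (-9261) + (-189) + (-4) = -9454; answer -9454
Stage 2: B1 = -9454; r = 1; f(3) = -1*(-50) + 1*(-32) - 2*(1) = 16; iterating: f(3)=16, f(4)=-2, f(5)=118, f(6)=-152, f(7)=274, f(8)=-662, f(9)=1240, f(10)=-2450, f(11)=5014, f(12)=-9944; answer -9944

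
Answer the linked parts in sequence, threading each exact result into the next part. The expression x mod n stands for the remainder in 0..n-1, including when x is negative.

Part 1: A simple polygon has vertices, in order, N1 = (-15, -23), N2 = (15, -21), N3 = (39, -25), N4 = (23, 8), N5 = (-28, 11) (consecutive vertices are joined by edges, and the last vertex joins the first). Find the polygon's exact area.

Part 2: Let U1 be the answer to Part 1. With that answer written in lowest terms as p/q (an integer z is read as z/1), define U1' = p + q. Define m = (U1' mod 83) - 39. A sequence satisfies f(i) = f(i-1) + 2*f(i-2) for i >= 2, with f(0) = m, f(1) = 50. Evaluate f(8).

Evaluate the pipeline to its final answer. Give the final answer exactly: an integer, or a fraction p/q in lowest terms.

Part 1: cross terms: (-15*-21 - 15*-23)=660, (15*-25 - 39*-21)=444, (39*8 - 23*-25)=887, (23*11 - -28*8)=477, (-28*-23 - -15*11)=809; twice the area = |3277| = 3277; area = 3277/2; answer 3277/2
Part 2: U1 = 3277/2; threaded value p + q = 3279; m = 3; f(2) = 1*(50) + 2*(3) = 56; iterating: f(2)=56, f(3)=156, f(4)=268, f(5)=580, f(6)=1116, f(7)=2276, f(8)=4508; answer 4508

4508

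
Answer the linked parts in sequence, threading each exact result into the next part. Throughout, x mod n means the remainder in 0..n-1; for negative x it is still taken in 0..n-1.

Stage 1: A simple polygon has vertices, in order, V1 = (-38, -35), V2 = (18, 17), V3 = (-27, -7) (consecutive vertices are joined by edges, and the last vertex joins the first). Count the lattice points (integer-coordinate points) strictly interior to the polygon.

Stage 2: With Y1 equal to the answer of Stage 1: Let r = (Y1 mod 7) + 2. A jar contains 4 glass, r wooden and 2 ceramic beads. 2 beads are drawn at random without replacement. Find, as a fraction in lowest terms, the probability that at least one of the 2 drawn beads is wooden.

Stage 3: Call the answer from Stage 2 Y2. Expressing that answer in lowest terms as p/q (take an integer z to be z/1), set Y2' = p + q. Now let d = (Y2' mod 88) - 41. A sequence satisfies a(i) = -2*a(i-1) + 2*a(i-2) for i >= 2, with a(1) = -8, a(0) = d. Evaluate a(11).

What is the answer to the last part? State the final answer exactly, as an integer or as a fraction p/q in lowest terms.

-226432

Stage 1: cross terms: (-38*17 - 18*-35)=-16, (18*-7 - -27*17)=333, (-27*-35 - -38*-7)=679; twice the area = |996| = 996; area = 498; boundary points = 4 + 3 + 1 = 8; strictly interior points = area - boundary/2 + 1 = 495; answer 495
Stage 2: Y1 = 495; r = 7; total draws C(13,2) = 78; complement C(6,2) = 15; favorable 78 - 15 = 63; P = 21/26; answer 21/26
Stage 3: Y2 = 21/26; threaded value p + q = 47; d = 6; a(2) = -2*(-8) + 2*(6) = 28; iterating: a(2)=28, a(3)=-72, a(4)=200, a(5)=-544, a(6)=1488, a(7)=-4064, a(8)=11104, a(9)=-30336, a(10)=82880, a(11)=-226432; answer -226432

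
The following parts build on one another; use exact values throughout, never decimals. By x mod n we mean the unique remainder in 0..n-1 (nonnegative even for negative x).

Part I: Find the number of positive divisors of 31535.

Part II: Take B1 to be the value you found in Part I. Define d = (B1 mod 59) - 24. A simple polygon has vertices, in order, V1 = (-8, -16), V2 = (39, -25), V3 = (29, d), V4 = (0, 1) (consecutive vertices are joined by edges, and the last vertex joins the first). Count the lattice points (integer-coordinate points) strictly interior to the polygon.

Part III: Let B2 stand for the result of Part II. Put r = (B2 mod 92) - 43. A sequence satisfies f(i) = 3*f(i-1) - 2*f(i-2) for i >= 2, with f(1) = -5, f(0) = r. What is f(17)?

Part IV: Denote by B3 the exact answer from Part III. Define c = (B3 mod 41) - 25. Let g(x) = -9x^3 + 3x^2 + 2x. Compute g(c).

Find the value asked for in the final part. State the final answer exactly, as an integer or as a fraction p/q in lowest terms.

Part I: 31535 = 5 * 7 * 17 * 53; number of divisors = (1+1) * (1+1) * (1+1) * (1+1) = 16; answer 16
Part II: B1 = 16; d = -8; cross terms: (-8*-25 - 39*-16)=824, (39*-8 - 29*-25)=413, (29*1 - 0*-8)=29, (0*-16 - -8*1)=8; twice the area = |1274| = 1274; area = 637; boundary points = 1 + 1 + 1 + 1 = 4; strictly interior points = area - boundary/2 + 1 = 636; answer 636
Part III: B2 = 636; r = 41; f(2) = 3*(-5) - 2*(41) = -97; iterating: f(2)=-97, f(3)=-281, f(4)=-649, f(5)=-1385, f(6)=-2857, f(7)=-5801, f(8)=-11689, f(9)=-23465, f(10)=-47017, f(11)=-94121, f(12)=-188329, f(13)=-376745, f(14)=-753577, f(15)=-1507241, f(16)=-3014569, f(17)=-6029225; answer -6029225
Part IV: B3 = -6029225; c = 5; -9*(5)^3 + 3*(5)^2 + 2*(5)^1 = (-1125) + (75) + (10) = -1040; answer -1040

-1040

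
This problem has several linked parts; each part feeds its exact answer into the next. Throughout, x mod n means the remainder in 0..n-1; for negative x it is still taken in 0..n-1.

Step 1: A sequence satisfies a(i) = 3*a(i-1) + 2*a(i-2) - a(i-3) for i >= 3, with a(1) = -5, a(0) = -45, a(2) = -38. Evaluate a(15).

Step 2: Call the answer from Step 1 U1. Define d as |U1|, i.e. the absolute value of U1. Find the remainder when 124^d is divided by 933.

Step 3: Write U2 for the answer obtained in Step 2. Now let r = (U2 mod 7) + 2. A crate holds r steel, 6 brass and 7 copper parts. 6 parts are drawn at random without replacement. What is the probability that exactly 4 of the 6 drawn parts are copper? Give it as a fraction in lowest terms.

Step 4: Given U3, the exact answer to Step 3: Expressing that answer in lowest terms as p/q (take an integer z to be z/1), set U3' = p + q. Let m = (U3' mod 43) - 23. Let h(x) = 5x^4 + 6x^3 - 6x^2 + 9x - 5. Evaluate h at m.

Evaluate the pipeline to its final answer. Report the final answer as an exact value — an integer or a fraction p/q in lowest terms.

Step 1: a(3) = 3*(-38) + 2*(-5) - 1*(-45) = -79; iterating: a(3)=-79, a(4)=-308, a(5)=-1044, a(6)=-3669, a(7)=-12787, a(8)=-44655, a(9)=-155870, a(10)=-544133, a(11)=-1899484, a(12)=-6630848, a(13)=-23147379, a(14)=-80804349, a(15)=-282076957; answer -282076957
Step 2: U1 = -282076957; d = 282076957; squarings mod 933: 124^1=124, 124^2=448, 124^4=109, 124^8=685, 124^16=859, 124^32=811, 124^64=889, 124^128=70, 124^256=235, 124^512=178, 124^1024=895, 124^2048=511, 124^4096=814, 124^8192=166, 124^16384=499, 124^32768=823, 124^65536=904, 124^131072=841, 124^262144=67, 124^524288=757, 124^1048576=187, 124^2097152=448, 124^4194304=109, 124^8388608=685, 124^16777216=859, 124^33554432=811, 124^67108864=889, 124^134217728=70, 124^268435456=235; 124^282076957 = 124^1 * 124^4 * 124^8 * 124^16 * 124^256 * 124^512 * 124^1024 * 124^8192 * 124^1048576 * 124^4194304 * 124^8388608 * 124^268435456 = 574 (mod 933); answer 574
Step 3: U2 = 574; r = 2; total draws C(15,6) = 5005; favorable C(7,4)*C(8,2) = 980; P = 28/143; answer 28/143
Step 4: U3 = 28/143; threaded value p + q = 171; m = 19; 5*(19)^4 + 6*(19)^3 - 6*(19)^2 + 9*(19)^1 - 5 = (651605) + (41154) + (-2166) + (171) + (-5) = 690759; answer 690759

690759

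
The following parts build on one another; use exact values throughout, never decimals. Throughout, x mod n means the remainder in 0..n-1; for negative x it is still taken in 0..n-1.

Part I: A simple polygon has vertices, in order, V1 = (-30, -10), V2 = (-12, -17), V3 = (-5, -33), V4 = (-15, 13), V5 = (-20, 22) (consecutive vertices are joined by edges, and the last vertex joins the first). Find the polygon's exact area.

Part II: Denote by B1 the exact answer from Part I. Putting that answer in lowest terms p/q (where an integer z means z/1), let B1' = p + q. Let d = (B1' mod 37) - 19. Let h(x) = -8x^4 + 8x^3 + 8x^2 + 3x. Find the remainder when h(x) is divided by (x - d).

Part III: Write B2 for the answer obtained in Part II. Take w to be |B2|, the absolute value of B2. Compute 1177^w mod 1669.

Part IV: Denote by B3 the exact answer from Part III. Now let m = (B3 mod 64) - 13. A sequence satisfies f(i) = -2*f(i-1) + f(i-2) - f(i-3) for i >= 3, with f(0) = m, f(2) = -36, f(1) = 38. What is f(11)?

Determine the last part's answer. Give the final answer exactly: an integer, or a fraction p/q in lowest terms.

175730

Part I: cross terms: (-30*-17 - -12*-10)=390, (-12*-33 - -5*-17)=311, (-5*13 - -15*-33)=-560, (-15*22 - -20*13)=-70, (-20*-10 - -30*22)=860; twice the area = |931| = 931; area = 931/2; answer 931/2
Part II: B1 = 931/2; threaded value p + q = 933; d = -11; remainder = value at the root: -8*(-11)^4 + 8*(-11)^3 + 8*(-11)^2 + 3*(-11)^1 = (-117128) + (-10648) + (968) + (-33) = -126841; answer -126841
Part III: B2 = -126841; w = 126841; squarings mod 1669: 1177^1=1177, 1177^2=59, 1177^4=143, 1177^8=421, 1177^16=327, 1177^32=113, 1177^64=1086, 1177^128=1082, 1177^256=755, 1177^512=896, 1177^1024=27, 1177^2048=729, 1177^4096=699, 1177^8192=1253, 1177^16384=1149, 1177^32768=22, 1177^65536=484; 1177^126841 = 1177^1 * 1177^8 * 1177^16 * 1177^32 * 1177^64 * 1177^256 * 1177^512 * 1177^1024 * 1177^2048 * 1177^8192 * 1177^16384 * 1177^32768 * 1177^65536 = 799 (mod 1669); answer 799
Part IV: B3 = 799; m = 18; f(3) = -2*(-36) + 1*(38) - 1*(18) = 92; iterating: f(3)=92, f(4)=-258, f(5)=644, f(6)=-1638, f(7)=4178, f(8)=-10638, f(9)=27092, f(10)=-69000, f(11)=175730; answer 175730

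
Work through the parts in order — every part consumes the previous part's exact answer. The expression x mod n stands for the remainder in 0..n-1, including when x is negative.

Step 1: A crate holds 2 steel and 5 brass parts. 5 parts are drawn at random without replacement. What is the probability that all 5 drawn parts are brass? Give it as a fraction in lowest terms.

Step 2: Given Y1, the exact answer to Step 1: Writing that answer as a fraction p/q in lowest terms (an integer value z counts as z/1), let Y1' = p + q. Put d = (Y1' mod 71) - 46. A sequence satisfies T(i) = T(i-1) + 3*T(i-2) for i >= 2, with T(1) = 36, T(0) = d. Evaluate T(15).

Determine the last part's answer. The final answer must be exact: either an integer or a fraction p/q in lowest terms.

357768

Step 1: total draws C(7,5) = 21; favorable C(5,5) = 1; P = 1/21; answer 1/21
Step 2: Y1 = 1/21; threaded value p + q = 22; d = -24; T(2) = 1*(36) + 3*(-24) = -36; iterating: T(2)=-36, T(3)=72, T(4)=-36, T(5)=180, T(6)=72, T(7)=612, T(8)=828, T(9)=2664, T(10)=5148, T(11)=13140, T(12)=28584, T(13)=68004, T(14)=153756, T(15)=357768; answer 357768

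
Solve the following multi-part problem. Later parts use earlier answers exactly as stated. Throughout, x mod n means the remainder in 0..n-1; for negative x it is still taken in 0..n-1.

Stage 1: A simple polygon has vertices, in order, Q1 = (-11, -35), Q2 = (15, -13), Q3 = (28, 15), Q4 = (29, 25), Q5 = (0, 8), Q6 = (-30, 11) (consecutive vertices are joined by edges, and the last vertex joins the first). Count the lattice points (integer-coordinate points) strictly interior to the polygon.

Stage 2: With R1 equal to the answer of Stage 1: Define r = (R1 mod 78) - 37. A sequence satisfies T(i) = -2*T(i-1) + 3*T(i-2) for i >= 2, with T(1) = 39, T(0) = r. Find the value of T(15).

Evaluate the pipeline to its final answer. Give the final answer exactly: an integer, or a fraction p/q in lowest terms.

Stage 1: cross terms: (-11*-13 - 15*-35)=668, (15*15 - 28*-13)=589, (28*25 - 29*15)=265, (29*8 - 0*25)=232, (0*11 - -30*8)=240, (-30*-35 - -11*11)=1171; twice the area = |3165| = 3165; area = 3165/2; boundary points = 2 + 1 + 1 + 1 + 3 + 1 = 9; strictly interior points = area - boundary/2 + 1 = 1579; answer 1579
Stage 2: R1 = 1579; r = -18; T(2) = -2*(39) + 3*(-18) = -132; iterating: T(2)=-132, T(3)=381, T(4)=-1158, T(5)=3459, T(6)=-10392, T(7)=31161, T(8)=-93498, T(9)=280479, T(10)=-841452, T(11)=2524341, T(12)=-7573038, T(13)=22719099, T(14)=-68157312, T(15)=204471921; answer 204471921

204471921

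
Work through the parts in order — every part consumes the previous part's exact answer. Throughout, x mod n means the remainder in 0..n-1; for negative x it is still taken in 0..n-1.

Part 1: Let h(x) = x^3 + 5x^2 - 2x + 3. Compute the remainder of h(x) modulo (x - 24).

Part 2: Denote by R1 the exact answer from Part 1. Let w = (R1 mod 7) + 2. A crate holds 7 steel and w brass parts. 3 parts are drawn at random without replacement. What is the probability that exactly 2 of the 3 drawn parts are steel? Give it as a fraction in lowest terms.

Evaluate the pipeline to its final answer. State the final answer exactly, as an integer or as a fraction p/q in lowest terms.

Part 1: remainder = value at the root: 1*(24)^3 + 5*(24)^2 - 2*(24)^1 + 3 = (13824) + (2880) + (-48) + (3) = 16659; answer 16659
Part 2: R1 = 16659; w = 8; total draws C(15,3) = 455; favorable C(7,2)*C(8,1) = 168; P = 24/65; answer 24/65

24/65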